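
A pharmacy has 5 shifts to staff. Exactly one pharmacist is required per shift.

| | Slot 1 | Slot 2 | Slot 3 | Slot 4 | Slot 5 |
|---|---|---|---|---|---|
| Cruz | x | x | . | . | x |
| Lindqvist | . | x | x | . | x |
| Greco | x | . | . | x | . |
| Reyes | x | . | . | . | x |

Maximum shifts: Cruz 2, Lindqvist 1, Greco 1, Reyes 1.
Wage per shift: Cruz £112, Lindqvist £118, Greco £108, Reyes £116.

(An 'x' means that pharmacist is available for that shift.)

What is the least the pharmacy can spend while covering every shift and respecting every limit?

Slot 3 can only be covered by Lindqvist, so that assignment is forced.
Slot 4 can only be covered by Greco, so that assignment is forced.
Picking the cheapest available pharmacist for each shift independently would cost £558, but that ignores the shift limits.
An optimal schedule: Slot 1→Cruz, Slot 2→Cruz, Slot 3→Lindqvist, Slot 4→Greco, Slot 5→Reyes.
Total: 112 + 112 + 118 + 108 + 116 = £566.

£566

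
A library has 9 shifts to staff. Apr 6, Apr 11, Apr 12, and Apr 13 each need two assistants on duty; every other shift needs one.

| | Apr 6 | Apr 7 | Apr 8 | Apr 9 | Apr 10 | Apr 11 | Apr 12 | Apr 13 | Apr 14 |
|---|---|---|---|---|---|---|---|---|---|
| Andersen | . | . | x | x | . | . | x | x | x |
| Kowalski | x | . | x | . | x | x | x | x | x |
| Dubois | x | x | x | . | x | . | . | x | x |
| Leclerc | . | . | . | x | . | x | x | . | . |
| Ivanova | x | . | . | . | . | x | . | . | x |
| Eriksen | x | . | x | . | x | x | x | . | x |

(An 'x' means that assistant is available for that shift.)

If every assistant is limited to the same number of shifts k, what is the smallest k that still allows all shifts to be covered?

3

With 6 assistants and 13 worker-slots to fill, someone must work at least ⌈13/6⌉ = 3 shifts, so k ≥ 3.
k = 3 works: Apr 6→Dubois+Ivanova, Apr 7→Dubois, Apr 8→Andersen, Apr 9→Andersen, Apr 10→Kowalski, Apr 11→Leclerc+Ivanova, Apr 12→Leclerc+Eriksen, Apr 13→Andersen+Kowalski, Apr 14→Kowalski.
Loads: Andersen 3, Kowalski 3, Dubois 2, Leclerc 2, Ivanova 2, Eriksen 1 — all ≤ 3.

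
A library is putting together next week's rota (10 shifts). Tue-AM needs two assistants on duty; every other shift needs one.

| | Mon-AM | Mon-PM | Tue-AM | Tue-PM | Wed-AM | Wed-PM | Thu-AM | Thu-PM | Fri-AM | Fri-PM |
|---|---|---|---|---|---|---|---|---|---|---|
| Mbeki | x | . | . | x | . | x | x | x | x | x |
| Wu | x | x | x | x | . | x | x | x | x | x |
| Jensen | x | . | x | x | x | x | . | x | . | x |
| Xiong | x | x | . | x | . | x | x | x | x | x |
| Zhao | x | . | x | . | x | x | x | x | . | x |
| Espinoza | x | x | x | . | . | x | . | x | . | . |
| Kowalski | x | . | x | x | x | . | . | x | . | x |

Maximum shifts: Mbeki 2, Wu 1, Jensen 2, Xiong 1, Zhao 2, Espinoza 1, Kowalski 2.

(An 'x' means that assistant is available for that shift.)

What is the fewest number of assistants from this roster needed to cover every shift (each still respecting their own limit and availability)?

7

11 slots to fill and no one can take more than 2, so at least ⌈11/2⌉ = 6 assistants are needed.
Any 6 assistants together have capacity at most 2+2+2+2+1+1 = 10 < 11 slots, so 6 can never suffice.
Mbeki, Wu, Jensen, Xiong, Zhao, Espinoza, and Kowalski alone can cover everything: Mon-AM→Zhao, Mon-PM→Wu, Tue-AM→Espinoza+Kowalski, Tue-PM→Jensen, Wed-AM→Jensen, Wed-PM→Xiong, Thu-AM→Mbeki, Thu-PM→Kowalski, Fri-AM→Mbeki, Fri-PM→Zhao.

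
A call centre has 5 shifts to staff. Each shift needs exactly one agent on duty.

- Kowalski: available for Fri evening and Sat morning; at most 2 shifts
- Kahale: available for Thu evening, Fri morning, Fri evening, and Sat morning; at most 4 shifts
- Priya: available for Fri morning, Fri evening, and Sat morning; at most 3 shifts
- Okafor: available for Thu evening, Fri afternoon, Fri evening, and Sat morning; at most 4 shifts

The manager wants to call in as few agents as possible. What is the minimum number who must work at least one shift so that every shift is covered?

2

5 slots to fill and no one can take more than 4, so at least ⌈5/4⌉ = 2 agents are needed.
Kahale and Okafor alone can cover everything: Thu evening→Kahale, Fri morning→Kahale, Fri afternoon→Okafor, Fri evening→Kahale, Sat morning→Kahale.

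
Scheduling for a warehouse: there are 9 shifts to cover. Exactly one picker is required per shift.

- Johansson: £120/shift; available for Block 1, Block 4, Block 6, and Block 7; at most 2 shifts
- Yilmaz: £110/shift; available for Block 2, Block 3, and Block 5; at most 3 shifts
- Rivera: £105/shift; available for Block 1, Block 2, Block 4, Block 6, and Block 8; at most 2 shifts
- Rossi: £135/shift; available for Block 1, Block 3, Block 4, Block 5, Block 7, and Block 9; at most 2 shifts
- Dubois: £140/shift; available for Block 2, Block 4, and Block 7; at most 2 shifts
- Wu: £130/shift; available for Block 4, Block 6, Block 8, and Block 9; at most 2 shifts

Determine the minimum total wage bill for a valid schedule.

Picking the cheapest available picker for each shift independently would cost £995, but that ignores the shift limits.
An optimal schedule: Block 1→Rivera, Block 2→Yilmaz, Block 3→Yilmaz, Block 4→Wu, Block 5→Yilmaz, Block 6→Johansson, Block 7→Johansson, Block 8→Rivera, Block 9→Wu.
Total: 105 + 110 + 110 + 130 + 110 + 120 + 120 + 105 + 130 = £1040.

£1040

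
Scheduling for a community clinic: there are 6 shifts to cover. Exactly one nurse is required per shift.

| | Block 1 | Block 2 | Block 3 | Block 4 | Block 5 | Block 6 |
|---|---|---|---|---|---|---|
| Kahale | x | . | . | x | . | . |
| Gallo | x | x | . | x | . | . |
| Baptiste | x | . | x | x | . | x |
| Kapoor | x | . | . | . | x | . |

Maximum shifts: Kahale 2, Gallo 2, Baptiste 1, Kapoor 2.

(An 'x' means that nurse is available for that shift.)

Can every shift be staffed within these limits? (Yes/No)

No

Total capacity is 7 and 6 slots are needed, so capacity alone doesn't rule it out.
Shifts {Block 3, Block 6} need 2 worker-slots in total, but the nurses available for any of those shifts (Baptiste) can supply at most 1 among them. So no valid schedule exists.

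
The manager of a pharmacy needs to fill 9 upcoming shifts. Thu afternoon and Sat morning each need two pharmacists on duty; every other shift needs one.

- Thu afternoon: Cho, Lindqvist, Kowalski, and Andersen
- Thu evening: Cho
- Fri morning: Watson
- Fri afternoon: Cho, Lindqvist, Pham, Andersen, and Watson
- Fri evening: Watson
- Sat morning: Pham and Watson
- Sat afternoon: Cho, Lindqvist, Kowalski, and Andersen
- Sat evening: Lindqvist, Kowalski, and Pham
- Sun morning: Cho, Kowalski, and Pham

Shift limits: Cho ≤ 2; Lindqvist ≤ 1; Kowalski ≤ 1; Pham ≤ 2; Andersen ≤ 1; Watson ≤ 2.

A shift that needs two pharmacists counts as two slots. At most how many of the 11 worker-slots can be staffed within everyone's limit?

9

Total capacity across all pharmacists is 2+1+1+2+1+2 = 9, and 11 slots are needed, so at most 9 can be filled.
An assignment achieving 9: Thu afternoon→Kowalski+Andersen, Thu evening→Cho, Fri morning→Watson, Fri afternoon→Pham, Fri evening→Watson, Sat morning→Pham, Sat evening→Lindqvist, Sun morning→Cho.
Loads: Cho 2/2, Lindqvist 1/1, Kowalski 1/1, Pham 2/2, Andersen 1/1, Watson 2/2.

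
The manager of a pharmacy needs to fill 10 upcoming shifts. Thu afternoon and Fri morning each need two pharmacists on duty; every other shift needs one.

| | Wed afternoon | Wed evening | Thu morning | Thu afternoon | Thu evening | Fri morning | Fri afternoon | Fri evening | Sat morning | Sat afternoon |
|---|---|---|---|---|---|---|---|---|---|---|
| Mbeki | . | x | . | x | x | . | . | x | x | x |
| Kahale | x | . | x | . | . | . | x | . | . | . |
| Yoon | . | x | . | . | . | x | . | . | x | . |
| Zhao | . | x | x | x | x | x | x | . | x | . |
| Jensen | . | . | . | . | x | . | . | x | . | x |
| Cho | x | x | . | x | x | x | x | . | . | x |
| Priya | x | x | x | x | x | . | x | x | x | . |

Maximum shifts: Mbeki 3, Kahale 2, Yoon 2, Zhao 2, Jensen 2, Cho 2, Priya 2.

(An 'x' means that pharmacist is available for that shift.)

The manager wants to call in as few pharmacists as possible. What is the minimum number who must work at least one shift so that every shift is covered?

6

12 slots to fill and no one can take more than 3, so at least ⌈12/3⌉ = 4 pharmacists are needed.
Any 5 pharmacists together have capacity at most 3+2+2+2+2 = 11 < 12 slots, so 5 can never suffice.
Mbeki, Kahale, Yoon, Zhao, Jensen, and Cho alone can cover everything: Wed afternoon→Kahale, Wed evening→Yoon, Thu morning→Kahale, Thu afternoon→Mbeki+Zhao, Thu evening→Jensen, Fri morning→Yoon+Zhao, Fri afternoon→Cho, Fri evening→Mbeki, Sat morning→Mbeki, Sat afternoon→Jensen.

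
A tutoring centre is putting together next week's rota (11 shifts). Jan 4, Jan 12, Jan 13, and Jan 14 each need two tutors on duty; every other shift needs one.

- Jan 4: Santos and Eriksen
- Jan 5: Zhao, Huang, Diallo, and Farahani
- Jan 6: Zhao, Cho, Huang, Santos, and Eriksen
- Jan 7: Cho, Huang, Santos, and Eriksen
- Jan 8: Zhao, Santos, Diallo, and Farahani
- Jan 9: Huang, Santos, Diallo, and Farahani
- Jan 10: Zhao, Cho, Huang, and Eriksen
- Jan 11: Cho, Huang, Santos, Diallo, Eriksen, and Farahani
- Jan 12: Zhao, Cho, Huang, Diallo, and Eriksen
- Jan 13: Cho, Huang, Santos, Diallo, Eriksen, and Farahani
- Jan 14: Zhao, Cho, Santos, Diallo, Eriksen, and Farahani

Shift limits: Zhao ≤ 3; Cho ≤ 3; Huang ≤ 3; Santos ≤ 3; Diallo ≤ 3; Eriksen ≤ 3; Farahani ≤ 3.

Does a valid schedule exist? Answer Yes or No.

Yes

Jan 4 can only be covered by Santos and Eriksen, so that assignment is forced.
One valid schedule: Jan 4→Santos+Eriksen, Jan 5→Zhao, Jan 6→Cho, Jan 7→Cho, Jan 8→Zhao, Jan 9→Huang, Jan 10→Zhao, Jan 11→Cho, Jan 12→Huang+Diallo, Jan 13→Huang+Santos, Jan 14→Santos+Diallo.
Loads: Zhao 3/3, Cho 3/3, Huang 3/3, Santos 3/3, Diallo 2/3, Eriksen 1/3, Farahani 0/3 — all within limits.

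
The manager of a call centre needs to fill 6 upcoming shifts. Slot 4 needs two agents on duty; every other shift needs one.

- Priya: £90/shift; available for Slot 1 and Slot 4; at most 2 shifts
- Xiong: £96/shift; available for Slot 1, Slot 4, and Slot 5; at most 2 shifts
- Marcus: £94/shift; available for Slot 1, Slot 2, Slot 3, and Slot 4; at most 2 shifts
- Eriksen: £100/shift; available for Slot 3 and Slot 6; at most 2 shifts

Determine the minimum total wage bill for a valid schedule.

£660

Slot 2 can only be covered by Marcus, so that assignment is forced.
Slot 5 can only be covered by Xiong, so that assignment is forced.
Slot 6 can only be covered by Eriksen, so that assignment is forced.
Picking the cheapest available agent for each shift independently would cost £658, but that ignores the shift limits.
An optimal schedule: Slot 1→Priya, Slot 2→Marcus, Slot 3→Marcus, Slot 4→Priya+Xiong, Slot 5→Xiong, Slot 6→Eriksen.
Total: 90 + 94 + 94 + 90 + 96 + 96 + 100 = £660.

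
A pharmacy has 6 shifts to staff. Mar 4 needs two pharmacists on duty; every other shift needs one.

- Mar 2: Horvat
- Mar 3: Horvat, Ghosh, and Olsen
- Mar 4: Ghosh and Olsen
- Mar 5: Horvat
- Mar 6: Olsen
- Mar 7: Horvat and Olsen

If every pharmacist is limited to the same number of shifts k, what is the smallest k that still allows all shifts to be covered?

With 3 pharmacists and 7 worker-slots to fill, someone must work at least ⌈7/3⌉ = 3 shifts, so k ≥ 3.
k = 3 works: Mar 2→Horvat, Mar 3→Ghosh, Mar 4→Ghosh+Olsen, Mar 5→Horvat, Mar 6→Olsen, Mar 7→Horvat.
Loads: Horvat 3, Ghosh 2, Olsen 2 — all ≤ 3.

3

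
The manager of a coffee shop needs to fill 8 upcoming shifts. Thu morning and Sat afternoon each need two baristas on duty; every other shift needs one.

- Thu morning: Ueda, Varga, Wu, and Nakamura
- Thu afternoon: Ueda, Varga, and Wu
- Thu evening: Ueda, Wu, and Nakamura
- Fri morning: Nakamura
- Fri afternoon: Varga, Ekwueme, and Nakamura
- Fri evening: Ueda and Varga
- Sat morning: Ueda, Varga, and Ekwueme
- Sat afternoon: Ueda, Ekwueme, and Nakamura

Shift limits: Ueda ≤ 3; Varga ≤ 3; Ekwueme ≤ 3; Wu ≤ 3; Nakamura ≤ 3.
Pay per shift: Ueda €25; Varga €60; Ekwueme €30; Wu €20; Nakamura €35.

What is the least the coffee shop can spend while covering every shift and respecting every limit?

€260

Fri morning can only be covered by Nakamura, so that assignment is forced.
Picking the cheapest available barista for each shift independently would cost €255, but that ignores the shift limits.
An optimal schedule: Thu morning→Wu+Ueda, Thu afternoon→Wu, Thu evening→Wu, Fri morning→Nakamura, Fri afternoon→Ekwueme, Fri evening→Ueda, Sat morning→Ekwueme, Sat afternoon→Ueda+Ekwueme.
Total: 20 + 25 + 20 + 20 + 35 + 30 + 25 + 30 + 25 + 30 = €260.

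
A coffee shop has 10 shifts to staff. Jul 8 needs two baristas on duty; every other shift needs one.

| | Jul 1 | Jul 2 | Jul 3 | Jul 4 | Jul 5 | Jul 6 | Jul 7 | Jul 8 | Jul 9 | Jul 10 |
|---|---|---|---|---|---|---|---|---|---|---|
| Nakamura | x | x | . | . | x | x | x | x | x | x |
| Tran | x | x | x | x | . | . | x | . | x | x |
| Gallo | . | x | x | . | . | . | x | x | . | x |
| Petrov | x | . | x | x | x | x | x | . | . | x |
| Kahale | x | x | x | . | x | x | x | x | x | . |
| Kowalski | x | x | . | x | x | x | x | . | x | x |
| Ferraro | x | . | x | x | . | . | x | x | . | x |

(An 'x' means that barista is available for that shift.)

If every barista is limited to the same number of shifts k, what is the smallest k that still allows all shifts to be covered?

With 7 baristas and 11 worker-slots to fill, someone must work at least ⌈11/7⌉ = 2 shifts, so k ≥ 2.
k = 2 works: Jul 1→Petrov, Jul 2→Gallo, Jul 3→Gallo, Jul 4→Tran, Jul 5→Nakamura, Jul 6→Nakamura, Jul 7→Kahale, Jul 8→Kahale+Ferraro, Jul 9→Tran, Jul 10→Petrov.
Loads: Nakamura 2, Tran 2, Gallo 2, Petrov 2, Kahale 2, Kowalski 0, Ferraro 1 — all ≤ 2.

2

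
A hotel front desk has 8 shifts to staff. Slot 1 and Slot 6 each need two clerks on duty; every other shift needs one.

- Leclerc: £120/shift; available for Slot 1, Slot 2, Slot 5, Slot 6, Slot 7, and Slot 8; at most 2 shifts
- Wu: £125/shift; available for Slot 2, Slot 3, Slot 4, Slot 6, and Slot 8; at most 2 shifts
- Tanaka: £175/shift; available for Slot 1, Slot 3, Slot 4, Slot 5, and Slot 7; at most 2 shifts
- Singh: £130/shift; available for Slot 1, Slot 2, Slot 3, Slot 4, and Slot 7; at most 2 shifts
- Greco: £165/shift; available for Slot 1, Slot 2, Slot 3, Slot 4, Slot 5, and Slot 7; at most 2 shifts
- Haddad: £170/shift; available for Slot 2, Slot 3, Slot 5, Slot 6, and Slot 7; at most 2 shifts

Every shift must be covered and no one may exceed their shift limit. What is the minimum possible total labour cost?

Picking the cheapest available clerk for each shift independently would cost £1225, but that ignores the shift limits.
An optimal schedule: Slot 1→Singh+Greco, Slot 2→Singh, Slot 3→Haddad, Slot 4→Wu, Slot 5→Greco, Slot 6→Leclerc+Wu, Slot 7→Haddad, Slot 8→Leclerc.
Total: 130 + 165 + 130 + 170 + 125 + 165 + 120 + 125 + 170 + 120 = £1420.

£1420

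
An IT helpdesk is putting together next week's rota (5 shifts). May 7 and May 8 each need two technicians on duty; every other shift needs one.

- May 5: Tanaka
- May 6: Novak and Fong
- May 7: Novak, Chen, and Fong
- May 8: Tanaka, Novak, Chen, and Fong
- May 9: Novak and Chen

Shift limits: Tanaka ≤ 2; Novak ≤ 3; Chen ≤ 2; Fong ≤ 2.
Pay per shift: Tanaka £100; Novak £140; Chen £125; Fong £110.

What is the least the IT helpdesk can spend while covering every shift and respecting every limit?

£810

May 5 can only be covered by Tanaka, so that assignment is forced.
Picking the cheapest available technician for each shift independently would cost £780, but that ignores the shift limits.
An optimal schedule: May 5→Tanaka, May 6→Fong, May 7→Fong+Chen, May 8→Tanaka+Novak, May 9→Chen.
Total: 100 + 110 + 110 + 125 + 100 + 140 + 125 = £810.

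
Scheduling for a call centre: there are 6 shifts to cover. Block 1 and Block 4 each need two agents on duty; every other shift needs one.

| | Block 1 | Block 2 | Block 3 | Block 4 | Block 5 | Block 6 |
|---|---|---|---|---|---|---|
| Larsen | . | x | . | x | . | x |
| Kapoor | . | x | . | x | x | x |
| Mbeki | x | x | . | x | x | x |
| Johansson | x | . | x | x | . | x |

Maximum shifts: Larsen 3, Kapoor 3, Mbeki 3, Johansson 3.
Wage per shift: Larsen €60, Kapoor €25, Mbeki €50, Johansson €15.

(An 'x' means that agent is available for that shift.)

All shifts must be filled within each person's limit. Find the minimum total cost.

€220

Block 1 can only be covered by Mbeki and Johansson, so that assignment is forced.
Block 3 can only be covered by Johansson, so that assignment is forced.
Picking the cheapest available agent for each shift independently would cost €185, but that ignores the shift limits.
An optimal schedule: Block 1→Johansson+Mbeki, Block 2→Kapoor, Block 3→Johansson, Block 4→Kapoor+Mbeki, Block 5→Kapoor, Block 6→Johansson.
Total: 15 + 50 + 25 + 15 + 25 + 50 + 25 + 15 = €220.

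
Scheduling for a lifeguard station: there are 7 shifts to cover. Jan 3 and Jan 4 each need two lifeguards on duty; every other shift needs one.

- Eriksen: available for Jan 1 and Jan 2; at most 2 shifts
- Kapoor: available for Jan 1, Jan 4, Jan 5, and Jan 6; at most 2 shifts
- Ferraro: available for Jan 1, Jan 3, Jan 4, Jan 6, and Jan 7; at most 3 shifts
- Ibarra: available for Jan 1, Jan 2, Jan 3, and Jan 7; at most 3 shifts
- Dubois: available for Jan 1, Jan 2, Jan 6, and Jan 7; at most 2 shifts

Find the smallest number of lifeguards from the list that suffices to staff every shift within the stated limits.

9 slots to fill and no one can take more than 3, so at least ⌈9/3⌉ = 3 lifeguards are needed.
Any 3 lifeguards together have capacity at most 3+3+2 = 8 < 9 slots, so 3 can never suffice.
Eriksen, Kapoor, Ferraro, and Ibarra alone can cover everything: Jan 1→Eriksen, Jan 2→Eriksen, Jan 3→Ferraro+Ibarra, Jan 4→Kapoor+Ferraro, Jan 5→Kapoor, Jan 6→Ferraro, Jan 7→Ibarra.

4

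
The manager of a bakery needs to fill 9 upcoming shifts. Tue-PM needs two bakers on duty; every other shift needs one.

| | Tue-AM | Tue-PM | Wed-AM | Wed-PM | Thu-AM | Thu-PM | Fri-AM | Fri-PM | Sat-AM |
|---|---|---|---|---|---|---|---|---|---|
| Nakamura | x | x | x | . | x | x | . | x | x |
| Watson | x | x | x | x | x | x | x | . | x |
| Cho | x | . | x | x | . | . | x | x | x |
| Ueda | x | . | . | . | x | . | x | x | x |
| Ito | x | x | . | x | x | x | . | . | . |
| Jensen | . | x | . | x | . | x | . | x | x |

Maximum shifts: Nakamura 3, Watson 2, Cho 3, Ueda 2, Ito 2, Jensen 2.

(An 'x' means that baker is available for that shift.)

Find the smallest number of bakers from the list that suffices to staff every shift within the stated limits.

10 slots to fill and no one can take more than 3, so at least ⌈10/3⌉ = 4 bakers are needed.
Nakamura, Watson, Cho, and Ueda alone can cover everything: Tue-AM→Cho, Tue-PM→Nakamura+Watson, Wed-AM→Nakamura, Wed-PM→Watson, Thu-AM→Ueda, Thu-PM→Nakamura, Fri-AM→Cho, Fri-PM→Cho, Sat-AM→Ueda.

4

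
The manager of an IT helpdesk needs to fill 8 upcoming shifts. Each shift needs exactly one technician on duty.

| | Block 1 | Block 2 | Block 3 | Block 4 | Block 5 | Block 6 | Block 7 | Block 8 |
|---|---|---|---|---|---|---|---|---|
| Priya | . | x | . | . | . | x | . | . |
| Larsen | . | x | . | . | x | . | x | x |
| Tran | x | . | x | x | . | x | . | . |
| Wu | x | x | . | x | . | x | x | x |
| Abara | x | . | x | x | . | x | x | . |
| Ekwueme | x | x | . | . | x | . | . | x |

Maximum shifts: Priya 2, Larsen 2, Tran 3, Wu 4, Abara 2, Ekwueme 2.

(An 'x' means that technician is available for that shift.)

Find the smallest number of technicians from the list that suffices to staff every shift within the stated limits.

8 slots to fill and no one can take more than 4, so at least ⌈8/4⌉ = 2 technicians are needed.
Any 2 technicians together have capacity at most 4+3 = 7 < 8 slots, so 2 can never suffice.
Larsen, Tran, and Wu alone can cover everything: Block 1→Tran, Block 2→Larsen, Block 3→Tran, Block 4→Tran, Block 5→Larsen, Block 6→Wu, Block 7→Wu, Block 8→Wu.

3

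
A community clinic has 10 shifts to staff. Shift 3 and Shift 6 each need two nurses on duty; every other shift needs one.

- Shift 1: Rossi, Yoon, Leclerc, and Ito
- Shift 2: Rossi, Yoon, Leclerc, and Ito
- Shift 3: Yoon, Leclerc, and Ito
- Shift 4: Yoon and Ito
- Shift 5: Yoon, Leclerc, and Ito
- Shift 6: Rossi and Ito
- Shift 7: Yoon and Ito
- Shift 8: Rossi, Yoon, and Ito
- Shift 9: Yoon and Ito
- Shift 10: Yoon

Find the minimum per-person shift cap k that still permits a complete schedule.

With 4 nurses and 12 worker-slots to fill, someone must work at least ⌈12/4⌉ = 3 shifts, so k ≥ 3.
k = 3 works: Shift 1→Rossi, Shift 2→Leclerc, Shift 3→Leclerc+Ito, Shift 4→Yoon, Shift 5→Leclerc, Shift 6→Rossi+Ito, Shift 7→Yoon, Shift 8→Rossi, Shift 9→Ito, Shift 10→Yoon.
Loads: Rossi 3, Yoon 3, Leclerc 3, Ito 3 — all ≤ 3.

3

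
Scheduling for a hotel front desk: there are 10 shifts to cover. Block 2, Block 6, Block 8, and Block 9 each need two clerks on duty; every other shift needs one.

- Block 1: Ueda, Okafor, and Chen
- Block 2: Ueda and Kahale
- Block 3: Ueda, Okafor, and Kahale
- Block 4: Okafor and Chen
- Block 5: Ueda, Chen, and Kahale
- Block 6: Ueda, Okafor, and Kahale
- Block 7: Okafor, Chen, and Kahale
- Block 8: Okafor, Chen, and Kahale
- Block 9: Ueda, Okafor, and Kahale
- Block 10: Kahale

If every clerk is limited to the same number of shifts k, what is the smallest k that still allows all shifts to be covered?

4

With 4 clerks and 14 worker-slots to fill, someone must work at least ⌈14/4⌉ = 4 shifts, so k ≥ 4.
k = 4 works: Block 1→Ueda, Block 2→Ueda+Kahale, Block 3→Ueda, Block 4→Okafor, Block 5→Ueda, Block 6→Okafor+Kahale, Block 7→Chen, Block 8→Okafor+Chen, Block 9→Okafor+Kahale, Block 10→Kahale.
Loads: Ueda 4, Okafor 4, Chen 2, Kahale 4 — all ≤ 4.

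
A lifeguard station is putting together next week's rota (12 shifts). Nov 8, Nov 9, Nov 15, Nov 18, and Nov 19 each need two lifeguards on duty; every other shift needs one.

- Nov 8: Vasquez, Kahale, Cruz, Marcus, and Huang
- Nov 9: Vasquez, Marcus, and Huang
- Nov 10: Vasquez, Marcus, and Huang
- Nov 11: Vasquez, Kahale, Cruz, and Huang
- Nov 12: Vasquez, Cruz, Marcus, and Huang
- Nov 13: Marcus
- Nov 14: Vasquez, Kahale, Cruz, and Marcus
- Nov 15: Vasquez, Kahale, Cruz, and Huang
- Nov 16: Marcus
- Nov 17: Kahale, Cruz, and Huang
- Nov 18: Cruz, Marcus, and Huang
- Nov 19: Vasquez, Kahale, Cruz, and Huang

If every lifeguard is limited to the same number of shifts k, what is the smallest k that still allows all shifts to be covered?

With 5 lifeguards and 17 worker-slots to fill, someone must work at least ⌈17/5⌉ = 4 shifts, so k ≥ 4.
k = 4 works: Nov 8→Cruz+Huang, Nov 9→Vasquez+Marcus, Nov 10→Vasquez, Nov 11→Vasquez, Nov 12→Vasquez, Nov 13→Marcus, Nov 14→Kahale, Nov 15→Kahale+Cruz, Nov 16→Marcus, Nov 17→Kahale, Nov 18→Cruz+Marcus, Nov 19→Kahale+Cruz.
Loads: Vasquez 4, Kahale 4, Cruz 4, Marcus 4, Huang 1 — all ≤ 4.

4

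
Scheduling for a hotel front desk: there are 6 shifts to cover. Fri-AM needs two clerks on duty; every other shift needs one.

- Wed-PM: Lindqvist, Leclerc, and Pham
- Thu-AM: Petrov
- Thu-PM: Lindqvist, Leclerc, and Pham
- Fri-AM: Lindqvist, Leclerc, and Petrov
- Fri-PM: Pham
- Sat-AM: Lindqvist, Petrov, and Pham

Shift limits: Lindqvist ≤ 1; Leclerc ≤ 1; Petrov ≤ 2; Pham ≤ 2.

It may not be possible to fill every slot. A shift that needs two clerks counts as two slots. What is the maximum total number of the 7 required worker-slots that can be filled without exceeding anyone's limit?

Total capacity across all clerks is 1+1+2+2 = 6, and 7 slots are needed, so at most 6 can be filled.
An assignment achieving 6: Wed-PM→Lindqvist, Thu-AM→Petrov, Thu-PM→Leclerc, Fri-AM→Petrov, Fri-PM→Pham, Sat-AM→Pham.
Loads: Lindqvist 1/1, Leclerc 1/1, Petrov 2/2, Pham 2/2.

6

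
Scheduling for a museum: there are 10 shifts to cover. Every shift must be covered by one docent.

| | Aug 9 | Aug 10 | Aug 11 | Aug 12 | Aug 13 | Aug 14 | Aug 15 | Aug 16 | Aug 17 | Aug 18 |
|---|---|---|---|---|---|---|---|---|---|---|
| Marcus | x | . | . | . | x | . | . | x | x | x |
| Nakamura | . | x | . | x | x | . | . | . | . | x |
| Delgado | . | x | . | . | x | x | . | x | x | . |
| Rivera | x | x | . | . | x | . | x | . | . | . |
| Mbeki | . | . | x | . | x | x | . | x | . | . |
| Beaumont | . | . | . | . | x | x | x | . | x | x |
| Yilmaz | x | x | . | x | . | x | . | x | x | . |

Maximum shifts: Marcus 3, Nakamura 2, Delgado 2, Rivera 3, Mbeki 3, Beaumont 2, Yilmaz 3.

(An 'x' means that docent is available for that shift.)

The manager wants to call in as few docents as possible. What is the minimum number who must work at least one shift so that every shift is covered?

4

10 slots to fill and no one can take more than 3, so at least ⌈10/3⌉ = 4 docents are needed.
Marcus, Nakamura, Rivera, and Mbeki alone can cover everything: Aug 9→Marcus, Aug 10→Nakamura, Aug 11→Mbeki, Aug 12→Nakamura, Aug 13→Rivera, Aug 14→Mbeki, Aug 15→Rivera, Aug 16→Mbeki, Aug 17→Marcus, Aug 18→Marcus.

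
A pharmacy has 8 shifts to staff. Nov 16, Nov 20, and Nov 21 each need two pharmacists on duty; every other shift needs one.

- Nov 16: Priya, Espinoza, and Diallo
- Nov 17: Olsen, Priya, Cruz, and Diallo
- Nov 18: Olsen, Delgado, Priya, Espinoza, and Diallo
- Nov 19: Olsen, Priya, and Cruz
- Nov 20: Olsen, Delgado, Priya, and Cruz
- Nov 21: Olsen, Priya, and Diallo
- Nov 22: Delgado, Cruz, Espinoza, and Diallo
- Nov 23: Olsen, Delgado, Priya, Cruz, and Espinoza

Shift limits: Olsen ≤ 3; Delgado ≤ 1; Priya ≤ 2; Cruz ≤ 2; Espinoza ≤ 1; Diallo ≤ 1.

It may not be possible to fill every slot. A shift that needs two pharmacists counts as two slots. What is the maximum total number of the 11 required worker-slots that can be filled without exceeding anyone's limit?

10

Total capacity across all pharmacists is 3+1+2+2+1+1 = 10, and 11 slots are needed, so at most 10 can be filled.
An assignment achieving 10: Nov 16→Priya+Espinoza, Nov 17→Olsen, Nov 18→Diallo, Nov 19→Olsen, Nov 20→Delgado+Cruz, Nov 21→Olsen+Priya, Nov 22→Cruz.
Loads: Olsen 3/3, Delgado 1/1, Priya 2/2, Cruz 2/2, Espinoza 1/1, Diallo 1/1.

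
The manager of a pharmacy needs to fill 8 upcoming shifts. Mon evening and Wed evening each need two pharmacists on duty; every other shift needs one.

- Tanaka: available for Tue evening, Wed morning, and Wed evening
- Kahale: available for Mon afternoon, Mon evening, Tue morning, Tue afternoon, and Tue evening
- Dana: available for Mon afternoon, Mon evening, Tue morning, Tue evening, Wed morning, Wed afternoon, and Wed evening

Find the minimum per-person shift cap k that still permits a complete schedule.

With 3 pharmacists and 10 worker-slots to fill, someone must work at least ⌈10/3⌉ = 4 shifts, so k ≥ 4.
k = 4 works: Mon afternoon→Kahale, Mon evening→Kahale+Dana, Tue morning→Kahale, Tue afternoon→Kahale, Tue evening→Tanaka, Wed morning→Tanaka, Wed afternoon→Dana, Wed evening→Tanaka+Dana.
Loads: Tanaka 3, Kahale 4, Dana 3 — all ≤ 4.

4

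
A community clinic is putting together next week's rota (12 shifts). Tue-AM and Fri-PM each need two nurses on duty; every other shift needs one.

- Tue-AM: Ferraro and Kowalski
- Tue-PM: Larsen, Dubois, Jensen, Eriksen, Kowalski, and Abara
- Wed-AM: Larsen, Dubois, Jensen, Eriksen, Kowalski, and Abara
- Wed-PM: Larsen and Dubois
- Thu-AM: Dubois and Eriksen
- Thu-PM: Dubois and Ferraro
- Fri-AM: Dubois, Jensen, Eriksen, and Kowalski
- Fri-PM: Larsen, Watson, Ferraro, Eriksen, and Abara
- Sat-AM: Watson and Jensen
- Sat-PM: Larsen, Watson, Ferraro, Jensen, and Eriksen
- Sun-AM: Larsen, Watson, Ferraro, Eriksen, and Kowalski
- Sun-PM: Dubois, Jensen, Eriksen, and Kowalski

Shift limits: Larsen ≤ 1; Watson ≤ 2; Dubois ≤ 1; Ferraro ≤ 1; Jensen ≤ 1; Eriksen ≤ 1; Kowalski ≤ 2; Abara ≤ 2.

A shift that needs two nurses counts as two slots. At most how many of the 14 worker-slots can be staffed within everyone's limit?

11

Total capacity across all nurses is 1+2+1+1+1+1+2+2 = 11, and 14 slots are needed, so at most 11 can be filled.
An assignment achieving 11: Tue-AM→Ferraro+Kowalski, Tue-PM→Abara, Wed-PM→Larsen, Thu-AM→Dubois, Fri-AM→Jensen, Fri-PM→Watson+Abara, Sat-AM→Watson, Sun-AM→Kowalski, Sun-PM→Eriksen.
Loads: Larsen 1/1, Watson 2/2, Dubois 1/1, Ferraro 1/1, Jensen 1/1, Eriksen 1/1, Kowalski 2/2, Abara 2/2.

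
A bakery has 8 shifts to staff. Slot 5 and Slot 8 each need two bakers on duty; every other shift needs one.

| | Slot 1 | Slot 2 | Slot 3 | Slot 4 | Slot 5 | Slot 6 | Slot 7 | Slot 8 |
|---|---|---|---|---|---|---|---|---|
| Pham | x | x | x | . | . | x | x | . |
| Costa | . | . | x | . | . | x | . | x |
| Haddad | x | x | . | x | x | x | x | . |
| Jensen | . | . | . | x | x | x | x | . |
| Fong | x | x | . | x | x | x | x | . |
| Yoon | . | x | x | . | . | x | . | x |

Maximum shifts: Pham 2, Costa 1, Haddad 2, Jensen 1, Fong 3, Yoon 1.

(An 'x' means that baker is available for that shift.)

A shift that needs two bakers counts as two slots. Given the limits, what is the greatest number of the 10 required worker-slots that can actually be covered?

Total capacity across all bakers is 2+1+2+1+3+1 = 10, and 10 slots are needed, so at most 10 can be filled.
An assignment achieving 10: Slot 1→Pham, Slot 2→Fong, Slot 3→Pham, Slot 4→Haddad, Slot 5→Haddad+Jensen, Slot 6→Fong, Slot 7→Fong, Slot 8→Costa+Yoon.
Loads: Pham 2/2, Costa 1/1, Haddad 2/2, Jensen 1/1, Fong 3/3, Yoon 1/1.

10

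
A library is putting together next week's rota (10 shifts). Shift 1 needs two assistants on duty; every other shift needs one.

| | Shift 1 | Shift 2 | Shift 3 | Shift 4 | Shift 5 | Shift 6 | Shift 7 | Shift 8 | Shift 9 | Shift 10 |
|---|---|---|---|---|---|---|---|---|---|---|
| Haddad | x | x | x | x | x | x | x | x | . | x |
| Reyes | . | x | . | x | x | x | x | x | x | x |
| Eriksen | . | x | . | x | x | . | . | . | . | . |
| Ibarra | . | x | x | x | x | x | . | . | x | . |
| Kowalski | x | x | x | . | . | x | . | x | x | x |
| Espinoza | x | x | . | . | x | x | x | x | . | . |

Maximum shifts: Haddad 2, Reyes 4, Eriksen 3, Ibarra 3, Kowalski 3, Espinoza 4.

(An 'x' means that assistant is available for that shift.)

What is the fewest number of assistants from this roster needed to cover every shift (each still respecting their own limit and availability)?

3

11 slots to fill and no one can take more than 4, so at least ⌈11/4⌉ = 3 assistants are needed.
Reyes, Kowalski, and Espinoza alone can cover everything: Shift 1→Kowalski+Espinoza, Shift 2→Espinoza, Shift 3→Kowalski, Shift 4→Reyes, Shift 5→Reyes, Shift 6→Espinoza, Shift 7→Reyes, Shift 8→Espinoza, Shift 9→Reyes, Shift 10→Kowalski.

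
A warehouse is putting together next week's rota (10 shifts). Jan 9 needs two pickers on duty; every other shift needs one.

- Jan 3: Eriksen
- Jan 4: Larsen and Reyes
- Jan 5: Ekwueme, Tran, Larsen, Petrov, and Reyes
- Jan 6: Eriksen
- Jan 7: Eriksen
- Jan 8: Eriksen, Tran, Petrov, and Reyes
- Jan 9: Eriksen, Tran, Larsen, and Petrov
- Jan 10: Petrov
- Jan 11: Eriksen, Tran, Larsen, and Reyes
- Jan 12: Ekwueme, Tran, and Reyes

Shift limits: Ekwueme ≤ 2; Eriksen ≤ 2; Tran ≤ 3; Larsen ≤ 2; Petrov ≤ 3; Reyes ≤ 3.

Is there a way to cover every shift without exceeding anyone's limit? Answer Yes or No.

Total capacity is 15 and 11 slots are needed, so capacity alone doesn't rule it out.
Shifts {Jan 3, Jan 6, Jan 7} need 3 worker-slots in total, but the pickers available for any of those shifts (Eriksen) can supply at most 2 among them. So no valid schedule exists.

No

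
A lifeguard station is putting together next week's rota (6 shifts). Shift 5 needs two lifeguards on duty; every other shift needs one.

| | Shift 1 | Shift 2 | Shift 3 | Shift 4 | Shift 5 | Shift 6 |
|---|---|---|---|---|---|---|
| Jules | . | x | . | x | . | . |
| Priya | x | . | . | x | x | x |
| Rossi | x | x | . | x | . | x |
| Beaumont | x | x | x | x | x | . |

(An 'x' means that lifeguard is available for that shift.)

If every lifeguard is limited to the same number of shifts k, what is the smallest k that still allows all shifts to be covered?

With 4 lifeguards and 7 worker-slots to fill, someone must work at least ⌈7/4⌉ = 2 shifts, so k ≥ 2.
k = 2 works: Shift 1→Rossi, Shift 2→Jules, Shift 3→Beaumont, Shift 4→Jules, Shift 5→Priya+Beaumont, Shift 6→Priya.
Loads: Jules 2, Priya 2, Rossi 1, Beaumont 2 — all ≤ 2.

2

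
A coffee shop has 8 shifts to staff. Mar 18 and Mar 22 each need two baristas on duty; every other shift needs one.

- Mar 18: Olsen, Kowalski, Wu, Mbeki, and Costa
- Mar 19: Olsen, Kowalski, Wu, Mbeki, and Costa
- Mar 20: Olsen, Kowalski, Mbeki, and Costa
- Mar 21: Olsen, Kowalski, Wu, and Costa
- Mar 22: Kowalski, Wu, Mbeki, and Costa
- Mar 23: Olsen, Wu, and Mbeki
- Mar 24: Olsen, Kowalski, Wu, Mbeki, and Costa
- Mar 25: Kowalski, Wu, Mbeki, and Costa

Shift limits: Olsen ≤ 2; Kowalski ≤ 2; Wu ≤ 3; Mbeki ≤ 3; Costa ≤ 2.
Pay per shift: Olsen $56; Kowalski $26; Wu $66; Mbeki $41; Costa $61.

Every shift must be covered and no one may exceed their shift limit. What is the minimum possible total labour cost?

$475

Picking the cheapest available barista for each shift independently would cost $305, but that ignores the shift limits.
An optimal schedule: Mar 18→Olsen+Costa, Mar 19→Mbeki, Mar 20→Kowalski, Mar 21→Kowalski, Mar 22→Costa+Wu, Mar 23→Mbeki, Mar 24→Olsen, Mar 25→Mbeki.
Total: 56 + 61 + 41 + 26 + 26 + 61 + 66 + 41 + 56 + 41 = $475.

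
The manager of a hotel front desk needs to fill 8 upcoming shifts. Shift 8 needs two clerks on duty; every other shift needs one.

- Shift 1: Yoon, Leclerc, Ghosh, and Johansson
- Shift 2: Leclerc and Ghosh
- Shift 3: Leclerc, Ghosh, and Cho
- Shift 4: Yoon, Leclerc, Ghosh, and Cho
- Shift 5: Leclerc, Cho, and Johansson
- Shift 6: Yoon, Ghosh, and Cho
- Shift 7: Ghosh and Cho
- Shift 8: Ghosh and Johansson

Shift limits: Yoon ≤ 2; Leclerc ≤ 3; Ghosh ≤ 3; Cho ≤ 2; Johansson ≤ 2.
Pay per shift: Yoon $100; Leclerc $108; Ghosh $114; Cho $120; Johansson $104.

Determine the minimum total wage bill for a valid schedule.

Shift 8 can only be covered by Ghosh and Johansson, so that assignment is forced.
Picking the cheapest available clerk for each shift independently would cost $952, but that ignores the shift limits.
An optimal schedule: Shift 1→Yoon, Shift 2→Leclerc, Shift 3→Leclerc, Shift 4→Leclerc, Shift 5→Johansson, Shift 6→Yoon, Shift 7→Ghosh, Shift 8→Johansson+Ghosh.
Total: 100 + 108 + 108 + 108 + 104 + 100 + 114 + 104 + 114 = $960.

$960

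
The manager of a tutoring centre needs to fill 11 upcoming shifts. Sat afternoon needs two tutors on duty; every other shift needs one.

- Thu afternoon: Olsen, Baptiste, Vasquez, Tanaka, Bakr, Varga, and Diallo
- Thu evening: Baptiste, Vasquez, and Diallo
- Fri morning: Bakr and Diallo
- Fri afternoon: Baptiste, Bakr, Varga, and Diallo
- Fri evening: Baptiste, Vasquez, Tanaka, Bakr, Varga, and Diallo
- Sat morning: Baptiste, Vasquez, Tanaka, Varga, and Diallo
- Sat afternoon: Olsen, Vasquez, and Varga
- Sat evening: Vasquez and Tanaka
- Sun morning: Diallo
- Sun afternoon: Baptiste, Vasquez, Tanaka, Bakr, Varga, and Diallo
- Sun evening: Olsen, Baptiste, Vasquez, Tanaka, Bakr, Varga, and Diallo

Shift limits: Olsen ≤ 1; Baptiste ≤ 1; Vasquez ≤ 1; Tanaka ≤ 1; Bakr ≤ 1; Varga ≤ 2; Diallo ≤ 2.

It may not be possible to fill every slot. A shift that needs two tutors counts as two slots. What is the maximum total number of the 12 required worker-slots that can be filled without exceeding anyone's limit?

Total capacity across all tutors is 1+1+1+1+1+2+2 = 9, and 12 slots are needed, so at most 9 can be filled.
An assignment achieving 9: Thu evening→Baptiste, Fri morning→Bakr, Fri afternoon→Varga, Fri evening→Diallo, Sat morning→Tanaka, Sat afternoon→Olsen+Varga, Sat evening→Vasquez, Sun morning→Diallo.
Loads: Olsen 1/1, Baptiste 1/1, Vasquez 1/1, Tanaka 1/1, Bakr 1/1, Varga 2/2, Diallo 2/2.

9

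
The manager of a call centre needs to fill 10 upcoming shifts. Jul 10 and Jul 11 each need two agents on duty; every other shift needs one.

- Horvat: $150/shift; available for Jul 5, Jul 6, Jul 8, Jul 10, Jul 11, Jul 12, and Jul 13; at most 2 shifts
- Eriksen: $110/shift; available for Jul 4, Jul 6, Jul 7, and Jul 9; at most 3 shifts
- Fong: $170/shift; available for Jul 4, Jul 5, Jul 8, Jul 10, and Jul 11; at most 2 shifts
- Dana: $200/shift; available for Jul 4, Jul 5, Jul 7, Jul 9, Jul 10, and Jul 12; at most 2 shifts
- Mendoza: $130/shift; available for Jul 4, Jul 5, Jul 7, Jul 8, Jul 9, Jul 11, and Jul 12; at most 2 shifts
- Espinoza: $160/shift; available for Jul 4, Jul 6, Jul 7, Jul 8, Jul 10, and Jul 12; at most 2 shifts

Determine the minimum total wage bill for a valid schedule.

Jul 13 can only be covered by Horvat, so that assignment is forced.
Picking the cheapest available agent for each shift independently would cost $1570, but that ignores the shift limits.
An optimal schedule: Jul 4→Fong, Jul 5→Mendoza, Jul 6→Eriksen, Jul 7→Eriksen, Jul 8→Espinoza, Jul 9→Eriksen, Jul 10→Fong+Dana, Jul 11→Mendoza+Horvat, Jul 12→Espinoza, Jul 13→Horvat.
Total: 170 + 130 + 110 + 110 + 160 + 110 + 170 + 200 + 130 + 150 + 160 + 150 = $1750.

$1750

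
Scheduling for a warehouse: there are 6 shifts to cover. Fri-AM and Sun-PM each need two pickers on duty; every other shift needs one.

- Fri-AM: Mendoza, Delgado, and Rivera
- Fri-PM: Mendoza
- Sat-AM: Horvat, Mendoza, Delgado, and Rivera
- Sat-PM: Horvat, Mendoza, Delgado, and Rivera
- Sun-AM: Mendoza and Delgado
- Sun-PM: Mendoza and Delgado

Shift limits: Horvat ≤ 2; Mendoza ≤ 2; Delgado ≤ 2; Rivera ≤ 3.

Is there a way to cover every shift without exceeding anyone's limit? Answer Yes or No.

Total capacity is 9 and 8 slots are needed, so capacity alone doesn't rule it out.
Shifts {Fri-AM, Fri-PM, Sun-AM, Sun-PM} need 6 worker-slots in total, but the pickers available for any of those shifts (Mendoza, Delgado, and Rivera) can supply at most 5 among them. So no valid schedule exists.

No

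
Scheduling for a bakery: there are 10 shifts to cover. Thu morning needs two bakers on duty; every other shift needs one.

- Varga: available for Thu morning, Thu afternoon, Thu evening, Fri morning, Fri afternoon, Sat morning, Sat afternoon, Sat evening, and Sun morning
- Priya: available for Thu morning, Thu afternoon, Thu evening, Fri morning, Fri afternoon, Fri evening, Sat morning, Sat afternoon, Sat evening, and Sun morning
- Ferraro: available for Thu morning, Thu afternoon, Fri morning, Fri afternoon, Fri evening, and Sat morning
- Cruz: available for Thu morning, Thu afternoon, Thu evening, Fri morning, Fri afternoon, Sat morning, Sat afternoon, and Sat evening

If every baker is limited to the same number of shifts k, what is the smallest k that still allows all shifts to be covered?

3

With 4 bakers and 11 worker-slots to fill, someone must work at least ⌈11/4⌉ = 3 shifts, so k ≥ 3.
k = 3 works: Thu morning→Ferraro+Cruz, Thu afternoon→Priya, Thu evening→Varga, Fri morning→Ferraro, Fri afternoon→Ferraro, Fri evening→Priya, Sat morning→Cruz, Sat afternoon→Varga, Sat evening→Priya, Sun morning→Varga.
Loads: Varga 3, Priya 3, Ferraro 3, Cruz 2 — all ≤ 3.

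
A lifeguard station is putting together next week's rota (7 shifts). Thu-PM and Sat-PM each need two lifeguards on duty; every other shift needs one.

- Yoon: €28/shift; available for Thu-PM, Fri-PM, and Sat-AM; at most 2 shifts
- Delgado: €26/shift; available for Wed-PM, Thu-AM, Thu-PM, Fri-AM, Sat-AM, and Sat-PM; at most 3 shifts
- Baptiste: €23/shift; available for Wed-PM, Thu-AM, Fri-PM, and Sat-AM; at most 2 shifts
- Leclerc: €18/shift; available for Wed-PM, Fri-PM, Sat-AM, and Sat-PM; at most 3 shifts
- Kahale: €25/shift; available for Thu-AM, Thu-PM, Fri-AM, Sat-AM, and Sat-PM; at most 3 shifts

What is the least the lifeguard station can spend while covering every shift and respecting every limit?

€201

Picking the cheapest available lifeguard for each shift independently would cost €196, but that ignores the shift limits.
An optimal schedule: Wed-PM→Leclerc, Thu-AM→Baptiste, Thu-PM→Kahale+Delgado, Fri-AM→Kahale, Fri-PM→Leclerc, Sat-AM→Baptiste, Sat-PM→Leclerc+Kahale.
Total: 18 + 23 + 25 + 26 + 25 + 18 + 23 + 18 + 25 = €201.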